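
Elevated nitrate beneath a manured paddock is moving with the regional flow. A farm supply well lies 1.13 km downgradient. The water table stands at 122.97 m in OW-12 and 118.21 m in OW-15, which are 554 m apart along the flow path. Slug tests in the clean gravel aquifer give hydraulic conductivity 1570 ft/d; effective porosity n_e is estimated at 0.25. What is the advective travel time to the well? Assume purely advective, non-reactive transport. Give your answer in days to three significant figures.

68.7 days

Hydraulic gradient i = (122.97 − 118.21) / 554 = 4.76 / 554 = 0.008592
K = 1570 ft/d × 0.3048 = 478.5 m/d
q = Ki = 478.5 × 0.008592 = 4.112 m/d
v = Ki/n = 478.5·0.008592/0.25 = 16.45 m/d
L = 1.13 km = 1130 m
t = L / v = 1130 / 16.45 = 68.71 d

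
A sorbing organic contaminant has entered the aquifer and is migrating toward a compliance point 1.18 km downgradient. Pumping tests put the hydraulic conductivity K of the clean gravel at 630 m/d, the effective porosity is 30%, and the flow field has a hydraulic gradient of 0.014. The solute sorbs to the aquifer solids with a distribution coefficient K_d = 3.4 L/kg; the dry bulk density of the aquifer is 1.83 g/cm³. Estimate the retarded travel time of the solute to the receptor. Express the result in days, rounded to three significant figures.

q = Ki = 630 × 0.014 = 8.820 m/d
Seepage velocity v = q / n = 8.820 / 0.30 = 29.40 m/d
Retardation R = 1 + ρ_b·K_d/n = 1 + 1.83×3.4/0.30 = 21.74
Contaminant velocity v_c = v/R = 29.40/21.74 = 1.352 m/d
L = 1.18 km = 1180 m
t = L/v_c = 1180/1.352 = 872.6 d

873 days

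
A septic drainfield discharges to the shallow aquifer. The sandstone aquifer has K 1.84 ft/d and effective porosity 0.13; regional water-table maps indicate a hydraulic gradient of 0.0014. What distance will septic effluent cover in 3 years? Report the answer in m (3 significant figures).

K = 1.84 ft/d × 0.3048 = 0.5608 m/d
Darcy flux q = K·i = 0.5608 × 0.0014 = 7.852e-4 m/d
Average linear velocity = 7.852e-4 / 0.13 = 0.006040 m/d
T = 3 yr × 365 = 1095 d
L = v × T = 0.006040 × 1095 = 6.614 m

6.61 m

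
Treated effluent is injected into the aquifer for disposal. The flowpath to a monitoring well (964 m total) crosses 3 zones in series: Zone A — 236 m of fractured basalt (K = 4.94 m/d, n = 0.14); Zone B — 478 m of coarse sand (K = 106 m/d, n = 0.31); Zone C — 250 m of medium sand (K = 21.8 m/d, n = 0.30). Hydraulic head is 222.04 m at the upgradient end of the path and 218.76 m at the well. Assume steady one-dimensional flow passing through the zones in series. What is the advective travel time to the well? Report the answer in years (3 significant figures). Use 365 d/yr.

Total head drop ΔH = 222.04 − 218.76 = 3.28 m
Steady 1-D flow in series ⇒ the Darcy flux q is identical in every zone and the zone head losses add (resistances L/K in series).
Σ(L/K) = 236/4.94 + 478/106 + 250/21.8 = 47.77 + 4.509 + 11.47 = 63.75 d
q = ΔH / Σ(L/K) = 3.28 / 63.75 = 0.05145 m/d (same in every zone)
Zone A: v = q/n = 0.05145/0.14 = 0.3675 m/d → t_A = 236/0.3675 = 642.2 d
Zone B: v = q/n = 0.05145/0.31 = 0.1660 m/d → t_B = 478/0.1660 = 2880 d
Zone C: v = q/n = 0.05145/0.30 = 0.1715 m/d → t_C = 250/0.1715 = 1458 d
Total t = 642.2 + 2880 + 1458 = 4980 d
   = 4980 / 365 = 13.6 yr

13.6 years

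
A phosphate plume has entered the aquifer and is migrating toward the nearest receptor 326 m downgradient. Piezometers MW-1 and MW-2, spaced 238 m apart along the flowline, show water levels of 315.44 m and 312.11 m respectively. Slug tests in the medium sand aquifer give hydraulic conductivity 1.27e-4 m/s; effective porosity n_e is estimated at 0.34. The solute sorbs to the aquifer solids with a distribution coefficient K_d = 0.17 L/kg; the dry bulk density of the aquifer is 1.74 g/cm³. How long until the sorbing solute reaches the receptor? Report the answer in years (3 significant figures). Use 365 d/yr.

3.70 years

Hydraulic gradient i = (315.44 − 312.11) / 238 = 3.33 / 238 = 0.01399
K = 1.27e-4 m/s × 86400 s/d = 10.97 m/d
q = Ki = 10.97 × 0.01399 = 0.1535 m/d
v = Ki/n = 10.97·0.01399/0.34 = 0.4515 m/d
Retardation R = 1 + ρ_b·K_d/n = 1 + 1.74×0.17/0.34 = 1.870
Contaminant velocity v_c = v/R = 0.4515/1.870 = 0.2415 m/d
t = L/v_c = 326/0.2415 = 1350 d
   = 1350/365 = 3.70 yr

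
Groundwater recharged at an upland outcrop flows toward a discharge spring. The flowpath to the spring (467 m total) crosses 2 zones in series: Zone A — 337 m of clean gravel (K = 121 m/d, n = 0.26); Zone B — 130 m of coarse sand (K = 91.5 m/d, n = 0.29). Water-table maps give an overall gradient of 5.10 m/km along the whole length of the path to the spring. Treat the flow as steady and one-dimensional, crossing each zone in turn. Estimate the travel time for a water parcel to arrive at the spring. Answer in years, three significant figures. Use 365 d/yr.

For zones in series the flux q is common to all zones; the equivalent conductivity is the harmonic (thickness-weighted) mean, K_eq = L_total / Σ(L_j/K_j).
Σ(L/K) = 337/121 + 130/91.5 = 2.785 + 1.421 = 4.206 d
K_eq = L_total / Σ(L/K) = 467 / 4.206 = 111.0 m/d
q = K_eq · i = 111.0 × 0.0051 = 0.5663 m/d (same in every zone)
Zone A: v = q/n = 0.5663/0.26 = 2.178 m/d → t_A = 337/2.178 = 154.7 d
Zone B: v = q/n = 0.5663/0.29 = 1.953 m/d → t_B = 130/1.953 = 66.58 d
Total t = 154.7 + 66.58 = 221.3 d
   = 221.3 / 365 = 0.606 yr

0.606 years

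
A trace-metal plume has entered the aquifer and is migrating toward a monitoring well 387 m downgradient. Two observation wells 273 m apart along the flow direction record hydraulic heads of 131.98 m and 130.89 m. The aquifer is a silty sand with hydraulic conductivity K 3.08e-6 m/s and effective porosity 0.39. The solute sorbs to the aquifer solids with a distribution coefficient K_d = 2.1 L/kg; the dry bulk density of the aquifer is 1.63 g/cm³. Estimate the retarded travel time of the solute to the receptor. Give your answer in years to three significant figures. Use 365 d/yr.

3810 years

Hydraulic gradient i = (131.98 − 130.89) / 273 = 1.09 / 273 = 0.003993
K = 3.08e-6 m/s × 86400 s/d = 0.2661 m/d
q = Ki = 0.2661 × 0.003993 = 0.001062 m/d
Average linear velocity = 0.001062 / 0.39 = 0.002724 m/d
Retardation R = 1 + ρ_b·K_d/n = 1 + 1.63×2.1/0.39 = 9.777
Contaminant velocity v_c = v/R = 0.002724/9.777 = 2.787e-4 m/d
t = L/v_c = 387/2.787e-4 = 1.389e6 d
   = 1.389e6/365 = 3810 yr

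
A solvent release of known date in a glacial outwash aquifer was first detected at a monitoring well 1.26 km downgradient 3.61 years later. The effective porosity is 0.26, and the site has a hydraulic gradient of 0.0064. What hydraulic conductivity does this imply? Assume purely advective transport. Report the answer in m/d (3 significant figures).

t = 3.61 years = 1318 d
L = 1.26 km = 1260 m
v = L / t = 1260 / 1318 = 0.9562 m/d
K = v · n / i = 0.9562 × 0.26 / 0.0064 = 38.8 m/d

38.8 m/d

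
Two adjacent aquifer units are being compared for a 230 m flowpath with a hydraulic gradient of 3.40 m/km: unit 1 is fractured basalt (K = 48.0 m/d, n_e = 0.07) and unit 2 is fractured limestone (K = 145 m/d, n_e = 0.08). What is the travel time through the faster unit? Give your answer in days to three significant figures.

Unit 1 (fractured basalt): v = 48.0×0.0034/0.07 = 2.331 m/d, t = 230/2.331 = 98.65 d
Unit 2 (fractured limestone): v = 145×0.0034/0.08 = 6.163 m/d, t = 230/6.163 = 37.32 d
Faster unit: t = 37.3 d

37.3 days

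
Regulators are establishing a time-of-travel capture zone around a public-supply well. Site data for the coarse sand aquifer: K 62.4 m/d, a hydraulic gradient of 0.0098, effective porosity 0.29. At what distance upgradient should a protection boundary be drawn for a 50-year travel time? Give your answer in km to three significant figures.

q = Ki = 62.4 × 0.0098 = 0.6115 m/d
v_s = q/n_e = 0.6115/0.29 = 2.109 m/d
T = 50 yr × 365 = 18250 d
L = v × T = 2.109 × 18250 = 38480 m
   = 38.5 km

38.5 km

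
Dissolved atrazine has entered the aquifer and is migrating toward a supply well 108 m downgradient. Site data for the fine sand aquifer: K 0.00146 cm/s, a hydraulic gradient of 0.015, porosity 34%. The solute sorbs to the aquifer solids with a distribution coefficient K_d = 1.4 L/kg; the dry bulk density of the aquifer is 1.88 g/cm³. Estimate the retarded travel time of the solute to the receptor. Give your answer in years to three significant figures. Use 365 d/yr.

K = 0.00146 cm/s × 864 = 1.261 m/d
Darcy flux q = K·i = 1.261 × 0.015 = 0.01892 m/d
v = Ki/n = 1.261·0.015/0.34 = 0.05565 m/d
Retardation R = 1 + ρ_b·K_d/n = 1 + 1.88×1.4/0.34 = 8.741
Contaminant velocity v_c = v/R = 0.05565/8.741 = 0.006367 m/d
t = L/v_c = 108/0.006367 = 16960 d
   = 16960/365 = 46.5 yr

46.5 years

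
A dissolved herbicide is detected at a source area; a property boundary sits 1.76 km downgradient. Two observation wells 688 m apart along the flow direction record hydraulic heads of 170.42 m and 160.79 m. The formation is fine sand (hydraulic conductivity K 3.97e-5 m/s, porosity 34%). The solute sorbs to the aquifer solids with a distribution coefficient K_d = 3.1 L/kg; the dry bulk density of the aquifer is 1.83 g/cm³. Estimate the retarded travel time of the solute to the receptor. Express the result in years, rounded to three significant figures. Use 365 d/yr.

604 years

Hydraulic gradient i = (170.42 − 160.79) / 688 = 9.63 / 688 = 0.01400
K = 3.97e-5 m/s × 86400 s/d = 3.430 m/d
Specific discharge q = 3.430 × 0.01400 = 0.04801 m/d
Average linear velocity = 0.04801 / 0.34 = 0.1412 m/d
Retardation R = 1 + ρ_b·K_d/n = 1 + 1.83×3.1/0.34 = 17.69
Contaminant velocity v_c = v/R = 0.1412/17.69 = 0.007985 m/d
L = 1.76 km = 1760 m
t = L/v_c = 1760/0.007985 = 220400 d
   = 220400/365 = 604 yr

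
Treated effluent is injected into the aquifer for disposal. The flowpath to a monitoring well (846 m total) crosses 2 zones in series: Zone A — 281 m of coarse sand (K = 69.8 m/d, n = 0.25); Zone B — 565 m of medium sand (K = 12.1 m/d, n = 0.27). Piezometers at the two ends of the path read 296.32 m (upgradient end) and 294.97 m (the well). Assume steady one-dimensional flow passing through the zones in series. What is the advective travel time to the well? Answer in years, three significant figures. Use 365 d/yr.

22.9 years

Total head drop ΔH = 296.32 − 294.97 = 1.35 m
Steady 1-D flow in series ⇒ the Darcy flux q is identical in every zone and the zone head losses add (resistances L/K in series).
Σ(L/K) = 281/69.8 + 565/12.1 = 4.026 + 46.69 = 50.72 d
q = ΔH / Σ(L/K) = 1.35 / 50.72 = 0.02662 m/d (same in every zone)
Zone A: v = q/n = 0.02662/0.25 = 0.1065 m/d → t_A = 281/0.1065 = 2639 d
Zone B: v = q/n = 0.02662/0.27 = 0.09858 m/d → t_B = 565/0.09858 = 5731 d
Total t = 2639 + 5731 = 8371 d
   = 8371 / 365 = 22.9 yr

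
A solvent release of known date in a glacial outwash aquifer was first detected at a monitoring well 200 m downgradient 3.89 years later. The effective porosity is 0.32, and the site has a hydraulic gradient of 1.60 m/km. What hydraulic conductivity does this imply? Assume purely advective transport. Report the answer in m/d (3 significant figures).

t = 3.89 years = 1420 d
v = L / t = 200 / 1420 = 0.1409 m/d
K = v · n / i = 0.1409 × 0.32 / 0.0016 = 28.2 m/d

28.2 m/d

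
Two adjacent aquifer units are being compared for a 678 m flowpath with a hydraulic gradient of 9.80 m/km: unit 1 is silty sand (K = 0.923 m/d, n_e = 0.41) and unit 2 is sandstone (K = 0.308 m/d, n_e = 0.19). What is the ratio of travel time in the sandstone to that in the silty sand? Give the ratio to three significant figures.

1.39

Unit 1 (silty sand): v = 0.923×0.0098/0.41 = 0.02206 m/d, t = 678/0.02206 = 30730 d
Unit 2 (sandstone): v = 0.308×0.0098/0.19 = 0.01589 m/d, t = 678/0.01589 = 42680 d
t(sandstone) / t(silty sand) = 42680/30730 = 1.39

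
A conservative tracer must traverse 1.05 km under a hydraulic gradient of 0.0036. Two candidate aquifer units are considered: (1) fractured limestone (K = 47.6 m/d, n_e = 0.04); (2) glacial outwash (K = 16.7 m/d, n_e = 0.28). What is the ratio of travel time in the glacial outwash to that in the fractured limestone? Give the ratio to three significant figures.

Unit 1 (fractured limestone): v = 47.6×0.0036/0.04 = 4.284 m/d, t = 1050/4.284 = 245.1 d
Unit 2 (glacial outwash): v = 16.7×0.0036/0.28 = 0.2147 m/d, t = 1050/0.2147 = 4890 d
t(glacial outwash) / t(fractured limestone) = 4890/245.1 = 20.0

20.0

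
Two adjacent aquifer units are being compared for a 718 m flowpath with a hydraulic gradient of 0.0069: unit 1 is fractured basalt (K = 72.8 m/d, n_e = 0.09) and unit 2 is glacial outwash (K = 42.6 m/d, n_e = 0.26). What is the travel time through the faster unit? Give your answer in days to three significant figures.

129 days

Unit 1 (fractured basalt): v = 72.8×0.0069/0.09 = 5.581 m/d, t = 718/5.581 = 128.6 d
Unit 2 (glacial outwash): v = 42.6×0.0069/0.26 = 1.131 m/d, t = 718/1.131 = 635.1 d
Faster unit: t = 129 d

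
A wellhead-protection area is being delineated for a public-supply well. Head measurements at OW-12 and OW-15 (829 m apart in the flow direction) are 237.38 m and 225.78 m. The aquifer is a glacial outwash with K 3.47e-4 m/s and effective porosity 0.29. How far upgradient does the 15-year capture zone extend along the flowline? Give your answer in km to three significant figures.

7.92 km

Hydraulic gradient i = (237.38 − 225.78) / 829 = 11.60 / 829 = 0.01399
K = 3.47e-4 m/s × 86400 s/d = 29.98 m/d
q = Ki = 29.98 × 0.01399 = 0.4195 m/d
Average linear velocity = 0.4195 / 0.29 = 1.447 m/d
T = 15 yr × 365 = 5475 d
L = v × T = 1.447 × 5475 = 7920 m
   = 7.92 km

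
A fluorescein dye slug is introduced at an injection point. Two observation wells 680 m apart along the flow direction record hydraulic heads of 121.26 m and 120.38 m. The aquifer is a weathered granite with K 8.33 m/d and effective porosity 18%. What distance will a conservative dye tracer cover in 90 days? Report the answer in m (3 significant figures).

5.39 m

Hydraulic gradient i = (121.26 − 120.38) / 680 = 0.88 / 680 = 0.001294
Darcy flux q = K·i = 8.33 × 0.001294 = 0.01078 m/d
v_s = q/n_e = 0.01078/0.18 = 0.05989 m/d
L = v × T = 0.05989 × 90 = 5.390 m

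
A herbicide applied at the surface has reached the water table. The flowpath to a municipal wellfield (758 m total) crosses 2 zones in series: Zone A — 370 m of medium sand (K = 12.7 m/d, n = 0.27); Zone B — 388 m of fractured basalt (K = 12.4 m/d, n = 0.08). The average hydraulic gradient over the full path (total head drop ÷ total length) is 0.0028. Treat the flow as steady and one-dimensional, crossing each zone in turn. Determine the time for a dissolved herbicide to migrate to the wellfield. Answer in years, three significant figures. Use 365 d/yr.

For zones in series the flux q is common to all zones; the equivalent conductivity is the harmonic (thickness-weighted) mean, K_eq = L_total / Σ(L_j/K_j).
Σ(L/K) = 370/12.7 + 388/12.4 = 29.13 + 31.29 = 60.42 d
K_eq = L_total / Σ(L/K) = 758 / 60.42 = 12.54 m/d
q = K_eq · i = 12.54 × 0.0028 = 0.03513 m/d (same in every zone)
Zone A: v = q/n = 0.03513/0.27 = 0.1301 m/d → t_A = 370/0.1301 = 2844 d
Zone B: v = q/n = 0.03513/0.08 = 0.4391 m/d → t_B = 388/0.4391 = 883.7 d
Total t = 2844 + 883.7 = 3728 d
   = 3728 / 365 = 10.2 yr

10.2 years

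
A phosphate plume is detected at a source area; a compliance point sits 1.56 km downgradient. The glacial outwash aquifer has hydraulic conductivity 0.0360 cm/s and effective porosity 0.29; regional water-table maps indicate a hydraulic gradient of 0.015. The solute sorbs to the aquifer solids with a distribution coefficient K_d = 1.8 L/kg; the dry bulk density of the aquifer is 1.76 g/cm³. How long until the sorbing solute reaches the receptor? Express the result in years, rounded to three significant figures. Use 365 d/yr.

31.7 years

K = 0.0360 cm/s × 864 = 31.10 m/d
Specific discharge q = 31.10 × 0.015 = 0.4666 m/d
v_s = q/n_e = 0.4666/0.29 = 1.609 m/d
Retardation R = 1 + ρ_b·K_d/n = 1 + 1.76×1.8/0.29 = 11.92
Contaminant velocity v_c = v/R = 1.609/11.92 = 0.1349 m/d
L = 1.56 km = 1560 m
t = L/v_c = 1560/0.1349 = 11560 d
   = 11560/365 = 31.7 yr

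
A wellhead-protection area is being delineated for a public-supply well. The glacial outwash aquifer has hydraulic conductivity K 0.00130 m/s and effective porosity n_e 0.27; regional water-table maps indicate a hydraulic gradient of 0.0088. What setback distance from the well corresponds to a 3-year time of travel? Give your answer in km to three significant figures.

K = 0.00130 m/s × 86400 s/d = 112.3 m/d
Specific discharge q = 112.3 × 0.0088 = 0.9884 m/d
v_s = q/n_e = 0.9884/0.27 = 3.661 m/d
T = 3 yr × 365 = 1095 d
L = v × T = 3.661 × 1095 = 4009 m
   = 4.01 km

4.01 km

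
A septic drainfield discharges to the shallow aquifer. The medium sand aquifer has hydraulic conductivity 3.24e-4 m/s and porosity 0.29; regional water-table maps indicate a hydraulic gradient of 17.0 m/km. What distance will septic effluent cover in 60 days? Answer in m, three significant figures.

K = 3.24e-4 m/s × 86400 s/d = 27.99 m/d
Darcy flux q = K·i = 27.99 × 0.017 = 0.4759 m/d
Average linear velocity = 0.4759 / 0.29 = 1.641 m/d
L = v × T = 1.641 × 60 = 98.46 m

98.5 m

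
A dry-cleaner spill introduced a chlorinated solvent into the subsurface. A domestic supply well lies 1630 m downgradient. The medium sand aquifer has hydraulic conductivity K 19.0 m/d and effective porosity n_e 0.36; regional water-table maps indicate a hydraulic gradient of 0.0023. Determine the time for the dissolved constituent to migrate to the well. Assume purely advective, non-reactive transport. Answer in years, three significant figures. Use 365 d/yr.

36.8 years

q = Ki = 19.0 × 0.0023 = 0.04370 m/d
v_s = q/n_e = 0.04370/0.36 = 0.1214 m/d
t = L / v = 1630 / 0.1214 = 13430 d
   = 13430 / 365 = 36.8 yr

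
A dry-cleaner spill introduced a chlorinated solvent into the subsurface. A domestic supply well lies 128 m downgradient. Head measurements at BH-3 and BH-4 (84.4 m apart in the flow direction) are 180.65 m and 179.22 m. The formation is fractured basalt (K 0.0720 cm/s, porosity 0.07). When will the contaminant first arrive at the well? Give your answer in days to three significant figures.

Hydraulic gradient i = (180.65 − 179.22) / 84.4 = 1.43 / 84.4 = 0.01694
K = 0.0720 cm/s × 864 = 62.21 m/d
Darcy flux q = K·i = 62.21 × 0.01694 = 1.054 m/d
v_s = q/n_e = 1.054/0.07 = 15.06 m/d
t = L / v = 128 / 15.06 = 8.501 d

8.50 days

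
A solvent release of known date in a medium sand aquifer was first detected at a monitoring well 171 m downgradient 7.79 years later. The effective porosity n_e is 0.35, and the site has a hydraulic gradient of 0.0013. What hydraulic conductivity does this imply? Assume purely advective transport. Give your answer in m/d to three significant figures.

t = 7.79 years = 2843 d
v = L / t = 171 / 2843 = 0.06014 m/d
K = v · n / i = 0.06014 × 0.35 / 0.0013 = 16.2 m/d

16.2 m/d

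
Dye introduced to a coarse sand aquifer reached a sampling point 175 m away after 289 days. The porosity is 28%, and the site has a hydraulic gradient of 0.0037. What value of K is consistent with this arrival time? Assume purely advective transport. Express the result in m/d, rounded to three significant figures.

v = L / t = 175 / 289 = 0.6055 m/d
K = v · n / i = 0.6055 × 0.28 / 0.0037 = 45.8 m/d

45.8 m/d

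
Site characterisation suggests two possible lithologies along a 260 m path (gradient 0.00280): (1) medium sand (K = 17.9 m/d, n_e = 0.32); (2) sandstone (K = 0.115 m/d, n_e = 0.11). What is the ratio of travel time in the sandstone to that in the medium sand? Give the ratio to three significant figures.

Unit 1 (medium sand): v = 17.9×0.0028/0.32 = 0.1566 m/d, t = 260/0.1566 = 1660 d
Unit 2 (sandstone): v = 0.115×0.0028/0.11 = 0.002927 m/d, t = 260/0.002927 = 88820 d
t(sandstone) / t(medium sand) = 88820/1660 = 53.5

53.5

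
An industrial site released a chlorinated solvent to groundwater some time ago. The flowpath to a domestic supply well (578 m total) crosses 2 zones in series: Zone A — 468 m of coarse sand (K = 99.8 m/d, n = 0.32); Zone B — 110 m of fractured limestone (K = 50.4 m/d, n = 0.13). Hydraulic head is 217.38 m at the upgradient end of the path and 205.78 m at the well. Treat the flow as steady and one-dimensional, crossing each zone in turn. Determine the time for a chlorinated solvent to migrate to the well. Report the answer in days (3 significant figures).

Total head drop ΔH = 217.38 − 205.78 = 11.60 m
Steady 1-D flow in series ⇒ the Darcy flux q is identical in every zone and the zone head losses add (resistances L/K in series).
Σ(L/K) = 468/99.8 + 110/50.4 = 4.689 + 2.183 = 6.872 d
q = ΔH / Σ(L/K) = 11.60 / 6.872 = 1.688 m/d (same in every zone)
Zone A: v = q/n = 1.688/0.32 = 5.275 m/d → t_A = 468/5.275 = 88.72 d
Zone B: v = q/n = 1.688/0.13 = 12.98 m/d → t_B = 110/12.98 = 8.471 d
Total t = 88.72 + 8.471 = 97.19 d

97.2 days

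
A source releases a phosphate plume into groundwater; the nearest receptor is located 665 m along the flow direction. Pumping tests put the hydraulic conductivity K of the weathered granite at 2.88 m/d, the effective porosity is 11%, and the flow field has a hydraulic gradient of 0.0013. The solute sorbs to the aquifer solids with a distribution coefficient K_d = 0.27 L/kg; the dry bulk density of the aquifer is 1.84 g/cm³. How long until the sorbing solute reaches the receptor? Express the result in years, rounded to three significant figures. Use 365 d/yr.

Darcy flux q = K·i = 2.88 × 0.0013 = 0.003744 m/d
Average linear velocity = 0.003744 / 0.11 = 0.03404 m/d
Retardation R = 1 + ρ_b·K_d/n = 1 + 1.84×0.27/0.11 = 5.516
Contaminant velocity v_c = v/R = 0.03404/5.516 = 0.006170 m/d
t = L/v_c = 665/0.006170 = 107800 d
   = 107800/365 = 295 yr

295 years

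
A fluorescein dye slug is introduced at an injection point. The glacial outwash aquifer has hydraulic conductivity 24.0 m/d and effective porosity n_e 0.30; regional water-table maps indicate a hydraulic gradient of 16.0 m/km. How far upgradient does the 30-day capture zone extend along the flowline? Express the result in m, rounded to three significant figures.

38.4 m

Darcy flux q = K·i = 24.0 × 0.016 = 0.3840 m/d
Seepage velocity v = q / n = 0.3840 / 0.30 = 1.280 m/d
L = v × T = 1.280 × 30 = 38.40 m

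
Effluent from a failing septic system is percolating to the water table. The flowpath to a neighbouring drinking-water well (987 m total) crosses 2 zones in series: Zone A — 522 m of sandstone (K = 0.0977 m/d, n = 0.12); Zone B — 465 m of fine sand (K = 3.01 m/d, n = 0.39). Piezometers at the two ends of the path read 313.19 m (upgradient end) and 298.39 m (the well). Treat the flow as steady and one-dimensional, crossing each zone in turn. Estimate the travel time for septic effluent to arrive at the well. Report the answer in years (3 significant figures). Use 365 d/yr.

Total head drop ΔH = 313.19 − 298.39 = 14.80 m
Steady 1-D flow in series ⇒ the Darcy flux q is identical in every zone and the zone head losses add (resistances L/K in series).
Σ(L/K) = 522/0.0977 + 465/3.01 = 5343 + 154.5 = 5497 d
q = ΔH / Σ(L/K) = 14.80 / 5497 = 0.002692 m/d (same in every zone)
Zone A: v = q/n = 0.002692/0.12 = 0.02243 m/d → t_A = 522/0.02243 = 23270 d
Zone B: v = q/n = 0.002692/0.39 = 0.006903 m/d → t_B = 465/0.006903 = 67360 d
Total t = 23270 + 67360 = 90630 d
   = 90630 / 365 = 248 yr

248 years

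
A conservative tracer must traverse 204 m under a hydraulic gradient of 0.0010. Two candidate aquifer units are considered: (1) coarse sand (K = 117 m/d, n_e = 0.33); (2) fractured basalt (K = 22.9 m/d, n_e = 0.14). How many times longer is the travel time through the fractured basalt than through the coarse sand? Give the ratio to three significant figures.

2.17

Unit 1 (coarse sand): v = 117×0.0010/0.33 = 0.3545 m/d, t = 204/0.3545 = 575.4 d
Unit 2 (fractured basalt): v = 22.9×0.0010/0.14 = 0.1636 m/d, t = 204/0.1636 = 1247 d
t(fractured basalt) / t(coarse sand) = 1247/575.4 = 2.17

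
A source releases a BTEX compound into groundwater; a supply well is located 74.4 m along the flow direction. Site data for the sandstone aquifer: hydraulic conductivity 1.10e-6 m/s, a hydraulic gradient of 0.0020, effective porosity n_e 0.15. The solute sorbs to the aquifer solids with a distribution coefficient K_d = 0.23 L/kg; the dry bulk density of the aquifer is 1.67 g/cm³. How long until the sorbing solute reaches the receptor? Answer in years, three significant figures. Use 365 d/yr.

573 years

K = 1.10e-6 m/s × 86400 s/d = 0.09504 m/d
Darcy flux q = K·i = 0.09504 × 0.0020 = 1.901e-4 m/d
Average linear velocity = 1.901e-4 / 0.15 = 0.001267 m/d
Retardation R = 1 + ρ_b·K_d/n = 1 + 1.67×0.23/0.15 = 3.561
Contaminant velocity v_c = v/R = 0.001267/3.561 = 3.559e-4 m/d
t = L/v_c = 74.4/3.559e-4 = 209100 d
   = 209100/365 = 573 yr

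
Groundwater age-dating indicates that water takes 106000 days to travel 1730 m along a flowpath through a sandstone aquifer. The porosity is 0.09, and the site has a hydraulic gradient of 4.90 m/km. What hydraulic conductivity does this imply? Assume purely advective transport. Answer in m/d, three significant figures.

0.300 m/d

v = L / t = 1730 / 106000 = 0.01632 m/d
K = v · n / i = 0.01632 × 0.09 / 0.0049 = 0.300 m/d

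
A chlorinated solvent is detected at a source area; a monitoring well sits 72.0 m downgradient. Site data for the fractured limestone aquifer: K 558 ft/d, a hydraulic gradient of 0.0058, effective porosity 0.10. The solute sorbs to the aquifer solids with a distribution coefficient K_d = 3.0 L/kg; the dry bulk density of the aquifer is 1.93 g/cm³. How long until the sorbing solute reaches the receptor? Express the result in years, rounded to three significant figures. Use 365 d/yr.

K = 558 ft/d × 0.3048 = 170.1 m/d
q = Ki = 170.1 × 0.0058 = 0.9865 m/d
Seepage velocity v = q / n = 0.9865 / 0.10 = 9.865 m/d
Retardation R = 1 + ρ_b·K_d/n = 1 + 1.93×3.0/0.10 = 58.90
Contaminant velocity v_c = v/R = 9.865/58.90 = 0.1675 m/d
t = L/v_c = 72.0/0.1675 = 429.9 d
   = 429.9/365 = 1.18 yr

1.18 years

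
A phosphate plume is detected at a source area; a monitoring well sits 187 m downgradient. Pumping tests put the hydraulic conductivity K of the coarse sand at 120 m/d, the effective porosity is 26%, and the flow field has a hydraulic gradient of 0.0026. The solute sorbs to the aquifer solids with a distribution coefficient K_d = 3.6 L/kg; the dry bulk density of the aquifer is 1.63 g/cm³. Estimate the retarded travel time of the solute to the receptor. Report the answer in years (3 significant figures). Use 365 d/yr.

10.1 years

Specific discharge q = 120 × 0.0026 = 0.3120 m/d
v = Ki/n = 120·0.0026/0.26 = 1.200 m/d
Retardation R = 1 + ρ_b·K_d/n = 1 + 1.63×3.6/0.26 = 23.57
Contaminant velocity v_c = v/R = 1.200/23.57 = 0.05091 m/d
t = L/v_c = 187/0.05091 = 3673 d
   = 3673/365 = 10.1 yr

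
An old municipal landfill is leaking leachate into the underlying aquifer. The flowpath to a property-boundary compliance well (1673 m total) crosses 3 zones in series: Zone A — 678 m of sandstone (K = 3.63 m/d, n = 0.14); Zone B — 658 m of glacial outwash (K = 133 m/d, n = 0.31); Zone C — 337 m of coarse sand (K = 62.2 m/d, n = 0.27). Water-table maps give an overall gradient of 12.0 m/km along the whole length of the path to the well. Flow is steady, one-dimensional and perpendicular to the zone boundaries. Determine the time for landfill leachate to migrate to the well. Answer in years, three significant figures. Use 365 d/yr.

Continuity: the same q passes through each zone, so ΔH = q·Σ(L_j/K_j) — the zones act as resistances in series.
Σ(L/K) = 678/3.63 + 658/133 + 337/62.2 = 186.8 + 4.947 + 5.418 = 197.1 d
K_eq = L_total / Σ(L/K) = 1673 / 197.1 = 8.486 m/d
q = K_eq · i = 8.486 × 0.012 = 0.1018 m/d (same in every zone)
Zone A: v = q/n = 0.1018/0.14 = 0.7274 m/d → t_A = 678/0.7274 = 932.1 d
Zone B: v = q/n = 0.1018/0.31 = 0.3285 m/d → t_B = 658/0.3285 = 2003 d
Zone C: v = q/n = 0.1018/0.27 = 0.3772 m/d → t_C = 337/0.3772 = 893.5 d
Total t = 932.1 + 2003 + 893.5 = 3829 d
   = 3829 / 365 = 10.5 yr

10.5 years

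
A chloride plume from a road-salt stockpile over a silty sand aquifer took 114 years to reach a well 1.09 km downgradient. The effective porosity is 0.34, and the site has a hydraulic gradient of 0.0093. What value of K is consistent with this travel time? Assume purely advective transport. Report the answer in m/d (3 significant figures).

t = 114 years = 41610 d
L = 1.09 km = 1090 m
v = L / t = 1090 / 41610 = 0.02620 m/d
K = v · n / i = 0.02620 × 0.34 / 0.0093 = 0.958 m/d

0.958 m/d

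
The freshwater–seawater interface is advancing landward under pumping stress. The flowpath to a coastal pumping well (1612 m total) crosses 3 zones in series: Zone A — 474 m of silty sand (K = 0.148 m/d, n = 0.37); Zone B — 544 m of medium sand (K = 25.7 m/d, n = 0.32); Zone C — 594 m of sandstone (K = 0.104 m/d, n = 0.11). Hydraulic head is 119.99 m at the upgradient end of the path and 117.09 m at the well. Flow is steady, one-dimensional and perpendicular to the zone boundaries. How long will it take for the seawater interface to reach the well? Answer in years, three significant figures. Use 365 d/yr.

Total head drop ΔH = 119.99 − 117.09 = 2.90 m
Continuity: the same q passes through each zone, so ΔH = q·Σ(L_j/K_j) — the zones act as resistances in series.
Σ(L/K) = 474/0.148 + 544/25.7 + 594/0.104 = 3203 + 21.17 + 5712 = 8935 d
q = ΔH / Σ(L/K) = 2.90 / 8935 = 3.246e-4 m/d (same in every zone)
Zone A: v = q/n = 3.246e-4/0.37 = 8.772e-4 m/d → t_A = 474/8.772e-4 = 540400 d
Zone B: v = q/n = 3.246e-4/0.32 = 0.001014 m/d → t_B = 544/0.001014 = 536400 d
Zone C: v = q/n = 3.246e-4/0.11 = 0.002950 m/d → t_C = 594/0.002950 = 201300 d
Total t = 540400 + 536400 + 201300 = 1.278e6 d
   = 1.278e6 / 365 = 3500 yr

3500 years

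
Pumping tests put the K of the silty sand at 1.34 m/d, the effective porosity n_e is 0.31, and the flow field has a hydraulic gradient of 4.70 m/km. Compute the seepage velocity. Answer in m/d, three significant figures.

0.0203 m/d

Darcy flux q = K·i = 1.34 × 0.0047 = 0.006298 m/d
Seepage velocity v = q / n = 0.006298 / 0.31 = 0.02032 m/d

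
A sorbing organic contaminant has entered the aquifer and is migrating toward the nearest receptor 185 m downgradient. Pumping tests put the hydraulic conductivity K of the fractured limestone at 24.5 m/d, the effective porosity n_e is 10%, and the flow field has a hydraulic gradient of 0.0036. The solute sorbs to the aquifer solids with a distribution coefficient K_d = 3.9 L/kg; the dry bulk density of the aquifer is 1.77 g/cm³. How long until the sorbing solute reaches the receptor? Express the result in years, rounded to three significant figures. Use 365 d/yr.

40.2 years

Darcy flux q = K·i = 24.5 × 0.0036 = 0.08820 m/d
Average linear velocity = 0.08820 / 0.10 = 0.8820 m/d
Retardation R = 1 + ρ_b·K_d/n = 1 + 1.77×3.9/0.10 = 70.03
Contaminant velocity v_c = v/R = 0.8820/70.03 = 0.01259 m/d
t = L/v_c = 185/0.01259 = 14690 d
   = 14690/365 = 40.2 yr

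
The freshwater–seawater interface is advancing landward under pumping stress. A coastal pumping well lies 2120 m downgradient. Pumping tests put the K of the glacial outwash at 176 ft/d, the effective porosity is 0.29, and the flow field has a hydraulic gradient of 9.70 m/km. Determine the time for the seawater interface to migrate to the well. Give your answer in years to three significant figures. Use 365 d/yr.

3.24 years

K = 176 ft/d × 0.3048 = 53.64 m/d
Darcy flux q = K·i = 53.64 × 0.0097 = 0.5204 m/d
v = Ki/n = 53.64·0.0097/0.29 = 1.794 m/d
t = L / v = 2120 / 1.794 = 1182 d
   = 1182 / 365 = 3.24 yr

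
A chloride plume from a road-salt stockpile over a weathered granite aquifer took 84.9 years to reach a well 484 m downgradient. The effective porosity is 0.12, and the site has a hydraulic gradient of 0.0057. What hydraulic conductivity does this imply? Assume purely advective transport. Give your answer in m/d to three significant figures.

t = 84.9 years = 30990 d
v = L / t = 484 / 30990 = 0.01562 m/d
K = v · n / i = 0.01562 × 0.12 / 0.0057 = 0.329 m/d

0.329 m/d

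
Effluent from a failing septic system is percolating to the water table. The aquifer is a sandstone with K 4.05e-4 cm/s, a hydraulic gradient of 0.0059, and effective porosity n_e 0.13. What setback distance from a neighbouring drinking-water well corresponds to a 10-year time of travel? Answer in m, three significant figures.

K = 4.05e-4 cm/s × 864 = 0.3499 m/d
Darcy flux q = K·i = 0.3499 × 0.0059 = 0.002065 m/d
v = Ki/n = 0.3499·0.0059/0.13 = 0.01588 m/d
T = 10 yr × 365 = 3650 d
L = v × T = 0.01588 × 3650 = 57.97 m

58.0 m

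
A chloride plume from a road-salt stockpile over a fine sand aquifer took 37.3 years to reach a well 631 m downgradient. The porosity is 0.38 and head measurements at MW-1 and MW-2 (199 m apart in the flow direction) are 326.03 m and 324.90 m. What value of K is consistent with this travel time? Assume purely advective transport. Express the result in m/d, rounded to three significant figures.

3.10 m/d

Hydraulic gradient i = (326.03 − 324.90) / 199 = 1.13 / 199 = 0.005678
t = 37.3 years = 13610 d
v = L / t = 631 / 13610 = 0.04635 m/d
K = v · n / i = 0.04635 × 0.38 / 0.005678 = 3.10 m/d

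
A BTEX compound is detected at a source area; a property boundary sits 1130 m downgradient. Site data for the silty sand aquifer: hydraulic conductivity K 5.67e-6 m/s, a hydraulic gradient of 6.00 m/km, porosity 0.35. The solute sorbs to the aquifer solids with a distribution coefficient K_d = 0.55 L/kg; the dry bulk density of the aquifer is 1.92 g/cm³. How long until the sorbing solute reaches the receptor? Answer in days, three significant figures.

K = 5.67e-6 m/s × 86400 s/d = 0.4899 m/d
Specific discharge q = 0.4899 × 0.0060 = 0.002939 m/d
v_s = q/n_e = 0.002939/0.35 = 0.008398 m/d
Retardation R = 1 + ρ_b·K_d/n = 1 + 1.92×0.55/0.35 = 4.017
Contaminant velocity v_c = v/R = 0.008398/4.017 = 0.002091 m/d
t = L/v_c = 1130/0.002091 = 540500 d

541000 days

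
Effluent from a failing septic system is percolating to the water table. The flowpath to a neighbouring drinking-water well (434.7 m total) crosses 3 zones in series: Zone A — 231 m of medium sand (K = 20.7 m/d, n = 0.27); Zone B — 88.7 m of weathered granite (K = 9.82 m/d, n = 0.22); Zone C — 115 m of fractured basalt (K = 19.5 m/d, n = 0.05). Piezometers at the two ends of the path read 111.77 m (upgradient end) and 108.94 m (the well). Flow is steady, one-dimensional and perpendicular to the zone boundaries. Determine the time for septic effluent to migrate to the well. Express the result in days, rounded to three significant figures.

Total head drop ΔH = 111.77 − 108.94 = 2.83 m
Steady 1-D flow in series ⇒ the Darcy flux q is identical in every zone and the zone head losses add (resistances L/K in series).
Σ(L/K) = 231/20.7 + 88.7/9.82 + 115/19.5 = 11.16 + 9.033 + 5.897 = 26.09 d
q = ΔH / Σ(L/K) = 2.83 / 26.09 = 0.1085 m/d (same in every zone)
Zone A: v = q/n = 0.1085/0.27 = 0.4018 m/d → t_A = 231/0.4018 = 575.0 d
Zone B: v = q/n = 0.1085/0.22 = 0.4931 m/d → t_B = 88.7/0.4931 = 179.9 d
Zone C: v = q/n = 0.1085/0.05 = 2.169 m/d → t_C = 115/2.169 = 53.01 d
Total t = 575.0 + 179.9 + 53.01 = 807.9 d

808 days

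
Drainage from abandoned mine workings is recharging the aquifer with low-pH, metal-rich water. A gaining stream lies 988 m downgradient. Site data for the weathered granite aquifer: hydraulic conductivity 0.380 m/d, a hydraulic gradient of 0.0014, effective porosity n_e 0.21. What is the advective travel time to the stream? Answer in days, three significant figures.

390000 days

Darcy flux q = K·i = 0.380 × 0.0014 = 5.320e-4 m/d
Average linear velocity = 5.320e-4 / 0.21 = 0.002533 m/d
t = L / v = 988 / 0.002533 = 390000 d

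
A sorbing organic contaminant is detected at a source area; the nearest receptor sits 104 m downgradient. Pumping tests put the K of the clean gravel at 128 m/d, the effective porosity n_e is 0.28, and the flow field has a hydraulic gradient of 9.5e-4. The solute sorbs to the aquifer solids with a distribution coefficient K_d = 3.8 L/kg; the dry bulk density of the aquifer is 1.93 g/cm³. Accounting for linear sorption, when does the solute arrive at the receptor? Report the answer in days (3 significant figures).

6510 days

Specific discharge q = 128 × 9.5e-4 = 0.1216 m/d
Seepage velocity v = q / n = 0.1216 / 0.28 = 0.4343 m/d
Retardation R = 1 + ρ_b·K_d/n = 1 + 1.93×3.8/0.28 = 27.19
Contaminant velocity v_c = v/R = 0.4343/27.19 = 0.01597 m/d
t = L/v_c = 104/0.01597 = 6512 d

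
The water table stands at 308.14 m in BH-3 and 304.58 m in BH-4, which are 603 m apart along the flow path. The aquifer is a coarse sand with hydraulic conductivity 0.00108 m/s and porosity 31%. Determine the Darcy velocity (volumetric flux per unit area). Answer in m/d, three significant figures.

0.551 m/d

Hydraulic gradient i = (308.14 − 304.58) / 603 = 3.56 / 603 = 0.005904
K = 0.00108 m/s × 86400 s/d = 93.31 m/d
q = Ki = 93.31 × 0.005904 = 0.5509 m/d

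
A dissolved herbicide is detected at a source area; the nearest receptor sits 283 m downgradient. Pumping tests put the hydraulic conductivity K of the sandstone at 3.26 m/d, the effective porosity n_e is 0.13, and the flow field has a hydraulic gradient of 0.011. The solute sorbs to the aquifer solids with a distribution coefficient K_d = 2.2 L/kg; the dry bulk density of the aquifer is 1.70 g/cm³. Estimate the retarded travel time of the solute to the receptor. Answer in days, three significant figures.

30500 days

Darcy flux q = K·i = 3.26 × 0.011 = 0.03586 m/d
v = Ki/n = 3.26·0.011/0.13 = 0.2758 m/d
Retardation R = 1 + ρ_b·K_d/n = 1 + 1.70×2.2/0.13 = 29.77
Contaminant velocity v_c = v/R = 0.2758/29.77 = 0.009266 m/d
t = L/v_c = 283/0.009266 = 30540 d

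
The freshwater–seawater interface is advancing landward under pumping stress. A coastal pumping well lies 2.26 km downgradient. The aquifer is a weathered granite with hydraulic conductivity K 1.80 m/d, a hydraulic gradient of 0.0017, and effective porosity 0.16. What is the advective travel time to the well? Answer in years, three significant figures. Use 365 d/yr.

Specific discharge q = 1.80 × 0.0017 = 0.003060 m/d
Average linear velocity = 0.003060 / 0.16 = 0.01913 m/d
L = 2.26 km = 2260 m
t = L / v = 2260 / 0.01913 = 118200 d
   = 118200 / 365 = 324 yr

324 years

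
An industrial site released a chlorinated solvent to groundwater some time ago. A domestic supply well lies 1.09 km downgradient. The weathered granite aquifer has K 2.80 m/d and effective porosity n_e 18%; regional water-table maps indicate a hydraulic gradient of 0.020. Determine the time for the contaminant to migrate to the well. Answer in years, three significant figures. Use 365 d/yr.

9.60 years

Specific discharge q = 2.80 × 0.020 = 0.05600 m/d
Average linear velocity = 0.05600 / 0.18 = 0.3111 m/d
L = 1.09 km = 1090 m
t = L / v = 1090 / 0.3111 = 3504 d
   = 3504 / 365 = 9.60 yr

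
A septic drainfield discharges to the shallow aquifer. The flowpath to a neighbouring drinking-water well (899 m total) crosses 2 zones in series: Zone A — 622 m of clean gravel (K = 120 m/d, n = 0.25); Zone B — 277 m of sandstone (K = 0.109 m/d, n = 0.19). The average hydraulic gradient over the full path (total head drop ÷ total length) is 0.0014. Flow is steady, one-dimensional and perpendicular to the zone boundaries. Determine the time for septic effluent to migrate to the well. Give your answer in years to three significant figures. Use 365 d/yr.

For zones in series the flux q is common to all zones; the equivalent conductivity is the harmonic (thickness-weighted) mean, K_eq = L_total / Σ(L_j/K_j).
Σ(L/K) = 622/120 + 277/0.109 = 5.183 + 2541 = 2546 d
K_eq = L_total / Σ(L/K) = 899 / 2546 = 0.3530 m/d
q = K_eq · i = 0.3530 × 0.0014 = 4.943e-4 m/d (same in every zone)
Zone A: v = q/n = 4.943e-4/0.25 = 0.001977 m/d → t_A = 622/0.001977 = 314600 d
Zone B: v = q/n = 4.943e-4/0.19 = 0.002601 m/d → t_B = 277/0.002601 = 106500 d
Total t = 314600 + 106500 = 421100 d
   = 421100 / 365 = 1150 yr

1150 years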